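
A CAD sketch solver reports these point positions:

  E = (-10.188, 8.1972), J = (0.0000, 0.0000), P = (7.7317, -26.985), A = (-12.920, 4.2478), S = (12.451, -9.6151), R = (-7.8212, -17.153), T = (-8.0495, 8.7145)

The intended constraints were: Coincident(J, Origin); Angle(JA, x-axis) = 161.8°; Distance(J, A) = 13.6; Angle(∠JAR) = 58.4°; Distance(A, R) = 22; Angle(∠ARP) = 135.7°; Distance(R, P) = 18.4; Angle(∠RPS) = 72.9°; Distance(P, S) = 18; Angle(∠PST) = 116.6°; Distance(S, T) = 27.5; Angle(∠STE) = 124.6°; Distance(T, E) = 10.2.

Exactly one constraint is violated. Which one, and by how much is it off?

Distance(T, E) = 10.2 — off by 8.00.

J = (0.00, 0.00) ✓; JA at 161.8° ✓; |JA| = 13.60 ✓; ∠JAR = 58.40° ✓; |AR| = 22.00 ✓; ∠ARP = 135.7° ✓; |RP| = 18.40 ✓; ∠RPS = 72.90° ✓; |PS| = 18.00 ✓; ∠PST = 116.6° ✓; |ST| = 27.50 ✓; ∠STE = 124.6° ✓; |TE| = 2.200 ✗.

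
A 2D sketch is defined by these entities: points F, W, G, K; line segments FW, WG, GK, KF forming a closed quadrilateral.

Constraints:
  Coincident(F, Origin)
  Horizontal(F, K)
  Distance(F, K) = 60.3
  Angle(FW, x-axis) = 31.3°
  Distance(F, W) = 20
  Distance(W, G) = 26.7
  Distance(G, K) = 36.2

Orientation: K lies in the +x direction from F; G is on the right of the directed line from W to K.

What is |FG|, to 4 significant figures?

30.65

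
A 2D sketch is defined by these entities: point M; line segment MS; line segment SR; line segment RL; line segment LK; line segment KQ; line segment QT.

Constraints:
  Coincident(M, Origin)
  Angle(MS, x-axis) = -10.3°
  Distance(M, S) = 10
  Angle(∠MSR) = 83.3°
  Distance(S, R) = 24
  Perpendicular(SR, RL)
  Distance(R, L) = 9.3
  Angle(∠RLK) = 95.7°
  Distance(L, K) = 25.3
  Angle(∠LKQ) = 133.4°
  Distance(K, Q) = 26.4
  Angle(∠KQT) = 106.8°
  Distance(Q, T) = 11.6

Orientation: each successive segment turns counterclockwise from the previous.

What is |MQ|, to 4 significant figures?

27.10

M is at the origin; MS runs at -10.3° with length 10.0, so S = (9.839, -1.788). ∠MSR = 83.3° gives SR at 86.40° from the x-axis; with |SR| = 24.0, R = (11.35, 22.16). SR is perpendicular to RL, so RL runs at 176.4°; with |RL| = 9.3, L = (2.064, 22.75). ∠RLK = 95.7° gives LK at -99.30° from the x-axis; with |LK| = 25.3, K = (-2.024, -2.219). ∠LKQ = 133.4° gives KQ at -52.70° from the x-axis; with |KQ| = 26.4, Q = (13.97, -23.22). Then |MQ| = |Q − M| = 27.10.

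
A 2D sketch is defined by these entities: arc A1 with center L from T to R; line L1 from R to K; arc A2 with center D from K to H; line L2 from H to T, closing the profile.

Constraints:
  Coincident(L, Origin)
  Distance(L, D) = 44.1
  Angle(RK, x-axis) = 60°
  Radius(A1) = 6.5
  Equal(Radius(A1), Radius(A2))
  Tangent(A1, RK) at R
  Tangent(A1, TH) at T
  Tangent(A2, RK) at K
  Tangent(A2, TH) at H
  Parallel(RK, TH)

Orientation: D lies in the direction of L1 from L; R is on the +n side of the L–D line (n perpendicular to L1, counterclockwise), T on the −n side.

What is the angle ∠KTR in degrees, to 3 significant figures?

73.6°

Tangency of A1 to both parallel lines with radius 6.5 puts R and T at L ± 6.5·n: R = (-5.63, 3.25), T = (5.63, -3.25). Equal radii place K and H the same way about D: K = D + 6.5·n = (16.4, 41.4), H = D − 6.5·n = (27.7, 34.9). Then cos ∠KTR = TK·TR / (|TK||TR|), giving 73.6°.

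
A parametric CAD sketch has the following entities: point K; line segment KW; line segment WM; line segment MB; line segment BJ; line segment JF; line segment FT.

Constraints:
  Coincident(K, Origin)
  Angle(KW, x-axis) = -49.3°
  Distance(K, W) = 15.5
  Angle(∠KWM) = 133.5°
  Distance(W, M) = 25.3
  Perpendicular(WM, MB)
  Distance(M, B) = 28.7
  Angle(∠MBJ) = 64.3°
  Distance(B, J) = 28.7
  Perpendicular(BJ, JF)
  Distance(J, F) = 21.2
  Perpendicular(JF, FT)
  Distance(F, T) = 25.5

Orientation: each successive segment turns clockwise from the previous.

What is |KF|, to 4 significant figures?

23.90

∠MBJ = 64.3° gives BJ at 58.50° from the x-axis; with |BJ| = 28.7, J = (-6.007, -9.550). The perpendicularity gives JF at right angles to BJ, so JF runs at -31.50°; with |JF| = 21.2, F = (12.07, -20.63). Then |KF| = |F − K| = 23.90.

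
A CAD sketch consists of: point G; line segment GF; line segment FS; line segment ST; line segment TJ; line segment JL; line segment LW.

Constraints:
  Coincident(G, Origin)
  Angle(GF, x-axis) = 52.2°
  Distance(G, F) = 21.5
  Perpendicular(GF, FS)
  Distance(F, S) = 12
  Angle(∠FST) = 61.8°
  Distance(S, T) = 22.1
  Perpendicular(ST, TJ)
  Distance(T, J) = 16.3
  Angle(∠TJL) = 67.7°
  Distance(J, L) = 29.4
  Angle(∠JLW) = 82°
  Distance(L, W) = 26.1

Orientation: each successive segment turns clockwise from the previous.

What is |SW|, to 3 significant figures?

19.2

∠TJL = 67.7° gives JL at 1.70° from the x-axis; with |JL| = 29.4, L = (25.2, 16.4). ∠JLW = 82.0° gives LW at -96.3° from the x-axis; with |LW| = 26.1, W = (22.4, -9.53). Then |SW| = |W − S| = 19.2.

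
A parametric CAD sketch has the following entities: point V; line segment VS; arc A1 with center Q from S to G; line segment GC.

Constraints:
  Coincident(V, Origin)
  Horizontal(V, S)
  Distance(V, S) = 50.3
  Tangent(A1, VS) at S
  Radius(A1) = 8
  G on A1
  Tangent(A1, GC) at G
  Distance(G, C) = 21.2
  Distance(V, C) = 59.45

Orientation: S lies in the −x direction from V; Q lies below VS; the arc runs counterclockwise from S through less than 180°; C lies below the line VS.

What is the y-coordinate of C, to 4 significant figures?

-30.65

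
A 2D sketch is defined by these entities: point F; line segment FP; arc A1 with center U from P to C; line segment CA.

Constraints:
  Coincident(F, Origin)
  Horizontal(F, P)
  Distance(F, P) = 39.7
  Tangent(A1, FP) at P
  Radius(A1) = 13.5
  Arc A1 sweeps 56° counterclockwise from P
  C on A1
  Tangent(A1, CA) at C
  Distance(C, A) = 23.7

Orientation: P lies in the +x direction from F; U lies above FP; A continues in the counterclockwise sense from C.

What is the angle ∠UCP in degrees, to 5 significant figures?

62.000°

F is at the origin; FP is horizontal with |FP| = 39.7 and P on the +x side, so P = (39.700, 0.0000). A1 meets FP tangentially, so UP is at right angles to FP, so U = P + (0, 13.5) = (39.700, 13.500). On A1, P sits at bearing -90° from U; a 56° counterclockwise sweep puts C at bearing -34°, so C = U + 13.5·(cos -34°, sin -34°) = (50.892, 5.9509). Then cos ∠UCP = CU·CP / (|CU||CP|), giving 62.000°.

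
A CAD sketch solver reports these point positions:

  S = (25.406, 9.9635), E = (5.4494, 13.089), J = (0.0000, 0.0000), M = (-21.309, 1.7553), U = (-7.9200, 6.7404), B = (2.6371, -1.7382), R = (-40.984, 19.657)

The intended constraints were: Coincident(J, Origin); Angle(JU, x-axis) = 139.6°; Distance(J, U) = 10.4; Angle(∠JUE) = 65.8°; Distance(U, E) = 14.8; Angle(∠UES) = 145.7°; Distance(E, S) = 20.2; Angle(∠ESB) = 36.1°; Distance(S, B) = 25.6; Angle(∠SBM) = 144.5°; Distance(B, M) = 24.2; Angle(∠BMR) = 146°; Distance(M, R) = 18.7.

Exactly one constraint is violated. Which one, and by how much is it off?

Distance(M, R) = 18.7 — off by 7.90.

J = (0.00, 0.00) ✓; JU at 139.6° ✓; |JU| = 10.40 ✓; ∠JUE = 65.80° ✓; |UE| = 14.80 ✓; ∠UES = 145.7° ✓; |ES| = 20.20 ✓; ∠ESB = 36.10° ✓; |SB| = 25.60 ✓; ∠SBM = 144.5° ✓; |BM| = 24.20 ✓; ∠BMR = 146.0° ✓; |MR| = 26.60 ✗.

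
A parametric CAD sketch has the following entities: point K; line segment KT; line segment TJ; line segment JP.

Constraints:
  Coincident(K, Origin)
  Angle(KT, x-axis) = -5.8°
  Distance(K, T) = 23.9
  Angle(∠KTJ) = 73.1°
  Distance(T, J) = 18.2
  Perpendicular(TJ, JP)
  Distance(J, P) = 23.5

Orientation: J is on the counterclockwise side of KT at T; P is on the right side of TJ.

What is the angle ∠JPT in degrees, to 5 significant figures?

37.757°

K is at the origin; KT runs at -5.8° with length 23.9, so T = 23.9·(cos -5.8°, sin -5.8°) = (23.778, -2.4152). ∠KTJ = 73.1°, so TJ runs at -5.8° + (180° − 73.1°) = 101.10° from the x-axis; with |TJ| = 18.2, J = T + 18.2·(cos 101.10°, sin 101.10°) = (20.274, 15.444). TJ is perpendicular to JP; with |JP| = 23.5 on the right of TJ, P = J + 23.5·(0.98129, 0.19252) = (43.334, 19.969). Then cos ∠JPT = PJ·PT / (|PJ||PT|), giving 37.757°.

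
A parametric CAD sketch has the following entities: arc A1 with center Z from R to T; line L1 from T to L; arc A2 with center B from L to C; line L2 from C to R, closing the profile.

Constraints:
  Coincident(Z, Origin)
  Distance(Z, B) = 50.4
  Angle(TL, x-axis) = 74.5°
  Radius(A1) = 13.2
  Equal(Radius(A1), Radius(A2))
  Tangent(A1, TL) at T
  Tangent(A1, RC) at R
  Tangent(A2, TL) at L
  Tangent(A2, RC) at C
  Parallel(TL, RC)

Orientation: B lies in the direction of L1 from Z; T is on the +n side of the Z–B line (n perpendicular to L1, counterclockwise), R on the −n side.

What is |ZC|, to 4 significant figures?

52.10

The slot axis is L1's direction at 74.5°, so u = (cos 74.5°, sin 74.5°) = (0.2672, 0.9636) and n = (−sin 74.5°, cos 74.5°) = (-0.9636, 0.2672). Z is at the origin and B lies 50.4 along u from Z, so B = 50.4·u = (13.47, 48.57). Tangency of A1 to both parallel lines with radius 13.2 puts T and R at Z ± 13.2·n: T = (-12.72, 3.528), R = (12.72, -3.528). Equal radii place L and C the same way about B: L = B + 13.2·n = (0.7489, 52.09), C = B − 13.2·n = (26.19, 45.04). Then |ZC| = |C − Z| = 52.10.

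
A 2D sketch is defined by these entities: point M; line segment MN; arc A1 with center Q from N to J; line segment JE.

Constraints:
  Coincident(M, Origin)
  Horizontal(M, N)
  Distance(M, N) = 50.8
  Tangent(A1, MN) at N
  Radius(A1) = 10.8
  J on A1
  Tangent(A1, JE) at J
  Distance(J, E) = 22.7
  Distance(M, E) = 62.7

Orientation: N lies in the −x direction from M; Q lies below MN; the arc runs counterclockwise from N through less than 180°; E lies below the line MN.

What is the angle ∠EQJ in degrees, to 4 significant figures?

64.56°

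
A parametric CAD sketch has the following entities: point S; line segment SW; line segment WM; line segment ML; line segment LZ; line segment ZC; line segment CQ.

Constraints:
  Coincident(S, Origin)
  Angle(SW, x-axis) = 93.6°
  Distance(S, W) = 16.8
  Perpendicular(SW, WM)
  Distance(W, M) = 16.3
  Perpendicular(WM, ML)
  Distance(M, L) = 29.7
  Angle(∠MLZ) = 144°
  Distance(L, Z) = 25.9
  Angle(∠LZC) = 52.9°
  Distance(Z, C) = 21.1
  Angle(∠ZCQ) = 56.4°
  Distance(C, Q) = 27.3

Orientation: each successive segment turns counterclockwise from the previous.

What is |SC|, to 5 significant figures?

14.571

∠MLZ = 144.0° gives LZ at -50.400° from the x-axis; with |LZ| = 25.9, Z = (1.0514, -33.854). ∠LZC = 52.9° gives ZC at 76.700° from the x-axis; with |ZC| = 21.1, C = (5.9055, -13.320). Then |SC| = |C − S| = 14.571.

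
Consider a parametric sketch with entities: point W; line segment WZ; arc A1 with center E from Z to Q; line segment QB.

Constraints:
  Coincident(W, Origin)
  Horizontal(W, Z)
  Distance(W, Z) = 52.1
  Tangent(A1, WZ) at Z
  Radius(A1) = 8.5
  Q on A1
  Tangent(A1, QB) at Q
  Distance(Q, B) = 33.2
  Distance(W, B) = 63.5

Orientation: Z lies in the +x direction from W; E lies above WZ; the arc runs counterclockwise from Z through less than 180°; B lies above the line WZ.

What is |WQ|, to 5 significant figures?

61.094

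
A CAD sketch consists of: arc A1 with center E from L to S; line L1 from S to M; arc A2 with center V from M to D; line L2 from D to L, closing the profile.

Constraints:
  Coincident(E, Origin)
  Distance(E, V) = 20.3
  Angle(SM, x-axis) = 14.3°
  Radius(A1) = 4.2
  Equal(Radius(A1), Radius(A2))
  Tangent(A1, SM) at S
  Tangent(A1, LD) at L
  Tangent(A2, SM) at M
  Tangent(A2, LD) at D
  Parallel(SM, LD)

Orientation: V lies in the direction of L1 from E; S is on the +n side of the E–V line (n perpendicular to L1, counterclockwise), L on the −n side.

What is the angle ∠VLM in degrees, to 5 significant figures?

10.790°

The slot axis is L1's direction at 14.3°, so u = (cos 14.3°, sin 14.3°) = (0.96902, 0.24700) and n = (−sin 14.3°, cos 14.3°) = (-0.24700, 0.96902). E is at the origin and V lies 20.3 along u from E, so V = 20.3·u = (19.671, 5.0141). Tangency of A1 to both parallel lines with radius 4.2 puts S and L at E ± 4.2·n: S = (-1.0374, 4.0699), L = (1.0374, -4.0699). Equal radii place M and D the same way about V: M = V + 4.2·n = (18.634, 9.0839), D = V − 4.2·n = (20.708, 0.94421). Then cos ∠VLM = LV·LM / (|LV||LM|), giving 10.790°.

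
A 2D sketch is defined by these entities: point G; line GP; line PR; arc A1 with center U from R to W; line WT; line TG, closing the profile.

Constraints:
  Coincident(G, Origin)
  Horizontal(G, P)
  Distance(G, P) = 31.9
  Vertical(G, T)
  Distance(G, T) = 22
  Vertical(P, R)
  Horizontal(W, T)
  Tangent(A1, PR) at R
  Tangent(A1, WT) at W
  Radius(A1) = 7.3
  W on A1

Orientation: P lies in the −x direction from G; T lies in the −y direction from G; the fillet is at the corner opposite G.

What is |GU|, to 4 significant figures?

28.66

G is at the origin; G and P share the same y with |GP| = 31.9 and P on the −x side, so P = (-31.90, 0.000). G and T share the same x with |GT| = 22.0 and T on the −y side, so T = (0.000, -22.00). The virtual corner opposite G is at (-31.90, -22.00). Since A1 is tangent to PR there, UR ⟂ PR and tangency of A1 to WT means the radius UW is perpendicular to WT, with radius 7.3, so the center U sits 7.3 in from both sides at U = (-24.60, -14.70). Then |GU| = |U − G| = 28.66.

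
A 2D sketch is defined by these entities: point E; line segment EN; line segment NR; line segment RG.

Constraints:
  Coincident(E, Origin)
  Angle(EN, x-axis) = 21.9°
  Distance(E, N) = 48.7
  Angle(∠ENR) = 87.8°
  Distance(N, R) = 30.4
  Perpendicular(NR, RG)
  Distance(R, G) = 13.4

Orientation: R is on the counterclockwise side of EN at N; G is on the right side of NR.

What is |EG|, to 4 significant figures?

68.31

E is at the origin; EN runs at 21.9° with length 48.7, so N = 48.7·(cos 21.9°, sin 21.9°) = (45.19, 18.16). ∠ENR = 87.8°, so NR runs at 21.9° + (180° − 87.8°) = 114.1° from the x-axis; with |NR| = 30.4, R = N + 30.4·(cos 114.1°, sin 114.1°) = (32.77, 45.91). NR is perpendicular to RG; with |RG| = 13.4 on the right of NR, G = R + 13.4·(0.9128, 0.4083) = (45.00, 51.39). Then |EG| = |G − E| = 68.31.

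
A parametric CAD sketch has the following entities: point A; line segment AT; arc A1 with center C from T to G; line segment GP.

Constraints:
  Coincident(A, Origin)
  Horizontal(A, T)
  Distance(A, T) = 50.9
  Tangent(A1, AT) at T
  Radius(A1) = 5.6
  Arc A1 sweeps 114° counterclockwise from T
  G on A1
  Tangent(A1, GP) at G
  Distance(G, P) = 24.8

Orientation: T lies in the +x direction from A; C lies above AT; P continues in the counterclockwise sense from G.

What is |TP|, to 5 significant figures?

30.936

A is at the origin; AT is horizontal with |AT| = 50.9 and T on the +x side, so T = (50.900, 0.0000). The tangent condition forces CT to be normal to AT, so C = T + (0, 5.6) = (50.900, 5.6000). On A1, T sits at bearing -90° from C; a 114° counterclockwise sweep puts G at bearing 24°, so G = C + 5.6·(cos 24°, sin 24°) = (56.016, 7.8777). Since A1 is tangent to GP there, CG ⟂ GP, so GP runs along (−sin 24°, cos 24°); with |GP| = 24.8, P = (45.929, 30.534). Then |TP| = |P − T| = 30.936.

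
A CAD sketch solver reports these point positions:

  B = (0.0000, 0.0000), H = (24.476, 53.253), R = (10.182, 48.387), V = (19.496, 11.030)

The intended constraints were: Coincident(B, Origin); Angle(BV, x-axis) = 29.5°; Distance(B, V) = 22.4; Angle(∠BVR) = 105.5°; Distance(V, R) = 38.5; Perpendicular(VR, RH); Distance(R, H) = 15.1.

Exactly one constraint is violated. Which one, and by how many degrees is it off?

Perpendicular(VR, RH) — off by 4.80°.

B = (0.00, 0.00) ✓; BV at 29.50° ✓; |BV| = 22.40 ✓; ∠BVR = 105.5° ✓; |VR| = 38.50 ✓; ∠(VR, RH) = 85.20° ✗; |RH| = 15.10 ✓.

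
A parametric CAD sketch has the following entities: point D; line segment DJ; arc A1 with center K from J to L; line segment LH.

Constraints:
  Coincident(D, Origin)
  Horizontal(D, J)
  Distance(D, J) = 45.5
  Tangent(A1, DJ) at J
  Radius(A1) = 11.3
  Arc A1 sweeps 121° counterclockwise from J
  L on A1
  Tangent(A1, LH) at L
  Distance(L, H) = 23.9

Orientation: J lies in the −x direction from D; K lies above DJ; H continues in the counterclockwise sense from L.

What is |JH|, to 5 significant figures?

37.698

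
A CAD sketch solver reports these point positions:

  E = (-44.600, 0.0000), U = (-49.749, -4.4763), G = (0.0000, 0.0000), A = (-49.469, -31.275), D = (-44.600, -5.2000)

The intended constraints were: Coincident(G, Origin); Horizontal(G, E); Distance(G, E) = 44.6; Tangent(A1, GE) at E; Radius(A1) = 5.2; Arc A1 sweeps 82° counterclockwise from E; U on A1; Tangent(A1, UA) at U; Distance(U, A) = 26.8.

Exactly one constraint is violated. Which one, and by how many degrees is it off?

Tangent(A1, UA) at U — off by 8.60°.

G = (0.00, 0.00) ✓; G.y = 0.00, E.y = 0.00 ✓; |GE| = 44.60 ✓; ∠(DE, EG) = 90.00° ✓; |DE| = 5.200 ✓; bearing(D→U) − bearing(D→E) = 82.00° ✓; |DU| = 5.200 ✓; ∠(DU, UA) = 81.40° ✗; |UA| = 26.80 ✓.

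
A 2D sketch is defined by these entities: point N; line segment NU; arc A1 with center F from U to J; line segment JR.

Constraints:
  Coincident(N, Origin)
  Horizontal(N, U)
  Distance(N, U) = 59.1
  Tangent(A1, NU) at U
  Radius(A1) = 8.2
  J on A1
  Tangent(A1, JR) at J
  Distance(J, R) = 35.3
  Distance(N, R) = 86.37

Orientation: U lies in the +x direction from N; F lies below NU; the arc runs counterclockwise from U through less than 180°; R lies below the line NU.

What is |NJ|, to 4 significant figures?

54.73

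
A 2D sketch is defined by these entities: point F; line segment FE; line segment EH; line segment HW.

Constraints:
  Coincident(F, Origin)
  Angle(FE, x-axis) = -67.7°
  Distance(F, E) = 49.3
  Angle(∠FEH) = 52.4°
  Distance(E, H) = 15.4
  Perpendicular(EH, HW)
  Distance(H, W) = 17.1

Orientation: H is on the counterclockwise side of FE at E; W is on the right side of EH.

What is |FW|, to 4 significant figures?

58.05

F is at the origin; FE runs at -67.7° with length 49.3, so E = 49.3·(cos -67.7°, sin -67.7°) = (18.71, -45.61). ∠FEH = 52.4°, so EH runs at -67.7° + (180° − 52.4°) = 59.90° from the x-axis; with |EH| = 15.4, H = E + 15.4·(cos 59.90°, sin 59.90°) = (26.43, -32.29). The perpendicularity gives HW at right angles to EH; with |HW| = 17.1 on the right of EH, W = H + 17.1·(0.8652, -0.5015) = (41.22, -40.87). Then |FW| = |W − F| = 58.05.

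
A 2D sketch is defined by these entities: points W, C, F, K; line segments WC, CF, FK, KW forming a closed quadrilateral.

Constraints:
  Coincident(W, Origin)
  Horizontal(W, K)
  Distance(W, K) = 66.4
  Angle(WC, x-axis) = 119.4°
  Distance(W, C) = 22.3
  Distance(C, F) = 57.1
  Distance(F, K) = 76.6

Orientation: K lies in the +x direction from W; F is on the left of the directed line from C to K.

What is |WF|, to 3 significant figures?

68.7

Checks: |CF| = 57.10 ✓; |FK| = 76.60 ✓.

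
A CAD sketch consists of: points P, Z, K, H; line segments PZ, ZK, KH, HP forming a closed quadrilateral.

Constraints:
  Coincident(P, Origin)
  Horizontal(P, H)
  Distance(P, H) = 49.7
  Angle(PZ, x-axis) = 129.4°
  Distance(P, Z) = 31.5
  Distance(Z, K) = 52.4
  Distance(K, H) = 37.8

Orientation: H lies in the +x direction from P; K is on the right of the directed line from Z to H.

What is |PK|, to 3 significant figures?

21.0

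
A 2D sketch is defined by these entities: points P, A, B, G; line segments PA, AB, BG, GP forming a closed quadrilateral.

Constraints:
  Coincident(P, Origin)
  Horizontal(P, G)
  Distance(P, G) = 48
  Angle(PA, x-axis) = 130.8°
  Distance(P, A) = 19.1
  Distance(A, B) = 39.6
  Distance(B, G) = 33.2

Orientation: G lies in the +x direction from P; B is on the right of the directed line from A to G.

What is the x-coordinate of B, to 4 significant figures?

17.03

Checks: |AB| = 39.60 ✓; |BG| = 33.20 ✓.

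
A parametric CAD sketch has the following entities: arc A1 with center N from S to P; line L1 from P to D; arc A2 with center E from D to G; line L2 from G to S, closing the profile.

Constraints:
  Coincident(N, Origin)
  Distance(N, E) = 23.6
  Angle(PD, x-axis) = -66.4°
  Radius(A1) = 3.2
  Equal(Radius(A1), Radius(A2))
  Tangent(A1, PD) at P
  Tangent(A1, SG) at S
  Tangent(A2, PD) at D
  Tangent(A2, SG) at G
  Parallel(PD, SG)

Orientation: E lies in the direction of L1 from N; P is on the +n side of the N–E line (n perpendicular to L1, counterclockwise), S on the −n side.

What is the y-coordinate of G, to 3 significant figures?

-22.9

The slot axis is L1's direction at -66.4°, so u = (cos -66.4°, sin -66.4°) = (0.400, -0.916) and n = (−sin -66.4°, cos -66.4°) = (0.916, 0.400). N is at the origin and E lies 23.6 along u from N, so E = 23.6·u = (9.45, -21.6). Tangency of A1 to both parallel lines with radius 3.2 puts P and S at N ± 3.2·n: P = (2.93, 1.28), S = (-2.93, -1.28). Equal radii place D and G the same way about E: D = E + 3.2·n = (12.4, -20.3), G = E − 3.2·n = (6.52, -22.9). So G.y = -22.9.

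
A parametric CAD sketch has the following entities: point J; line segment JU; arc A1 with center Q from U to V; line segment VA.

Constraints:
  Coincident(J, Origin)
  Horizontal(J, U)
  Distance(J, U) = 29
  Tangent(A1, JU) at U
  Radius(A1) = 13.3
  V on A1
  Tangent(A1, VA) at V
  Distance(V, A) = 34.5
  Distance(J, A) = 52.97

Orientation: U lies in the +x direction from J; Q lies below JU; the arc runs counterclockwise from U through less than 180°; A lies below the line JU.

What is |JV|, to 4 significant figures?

21.68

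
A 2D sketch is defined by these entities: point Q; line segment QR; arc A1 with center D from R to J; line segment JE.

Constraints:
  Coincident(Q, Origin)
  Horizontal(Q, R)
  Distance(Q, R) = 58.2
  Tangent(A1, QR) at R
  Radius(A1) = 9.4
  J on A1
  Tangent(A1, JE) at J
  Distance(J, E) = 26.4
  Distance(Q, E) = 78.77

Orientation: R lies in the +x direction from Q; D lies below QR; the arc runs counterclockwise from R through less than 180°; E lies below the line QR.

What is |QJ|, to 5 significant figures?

54.206

Checks: |DJ| = 9.400 ✓; ∠(DJ, JE) = 90.00° ✓; |JE| = 26.40 ✓; |QE| = 78.77 ✓.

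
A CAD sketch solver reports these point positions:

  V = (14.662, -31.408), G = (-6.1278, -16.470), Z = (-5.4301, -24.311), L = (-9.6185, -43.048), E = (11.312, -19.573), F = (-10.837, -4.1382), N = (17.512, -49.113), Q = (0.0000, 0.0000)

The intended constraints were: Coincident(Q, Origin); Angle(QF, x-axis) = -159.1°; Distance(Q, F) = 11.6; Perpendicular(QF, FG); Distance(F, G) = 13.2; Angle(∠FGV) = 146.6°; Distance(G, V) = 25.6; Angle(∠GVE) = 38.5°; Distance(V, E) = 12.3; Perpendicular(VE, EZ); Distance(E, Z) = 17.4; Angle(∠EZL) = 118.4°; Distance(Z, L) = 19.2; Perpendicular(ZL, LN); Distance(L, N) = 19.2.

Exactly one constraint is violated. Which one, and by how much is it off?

Distance(L, N) = 19.2 — off by 8.60.

Q = (0.00, 0.00) ✓; QF at -159.1° ✓; |QF| = 11.60 ✓; ∠(QF, FG) = 90.00° ✓; |FG| = 13.20 ✓; ∠FGV = 146.6° ✓; |GV| = 25.60 ✓; ∠GVE = 38.50° ✓; |VE| = 12.30 ✓; ∠(VE, EZ) = 90.00° ✓; |EZ| = 17.40 ✓; ∠EZL = 118.4° ✓; |ZL| = 19.20 ✓; ∠(ZL, LN) = 90.00° ✓; |LN| = 27.80 ✗.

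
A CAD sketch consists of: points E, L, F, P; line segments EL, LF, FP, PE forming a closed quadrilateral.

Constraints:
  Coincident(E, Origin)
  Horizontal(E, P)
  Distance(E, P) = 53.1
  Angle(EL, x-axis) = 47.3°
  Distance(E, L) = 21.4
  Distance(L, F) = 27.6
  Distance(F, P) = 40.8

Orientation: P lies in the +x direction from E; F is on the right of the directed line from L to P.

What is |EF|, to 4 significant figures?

18.40

E is at the origin; E and P share the same y with |EP| = 53.1 and P in +x, so P = (53.1, 0). EL runs at 47.3° with |EL| = 21.4, so L = (14.51, 15.73). F is determined by |LF| = 27.6 and |FP| = 40.8 together: it lies at the intersection of circle(L, 27.6) and circle(P, 40.8). With |LP| = 41.67, the foot of the radical line on LP is 10.00 from L and the perpendicular offset is √(27.6² − 10.00²) = 25.72. Taking the right-of-LP solution: F = (14.06, -11.87).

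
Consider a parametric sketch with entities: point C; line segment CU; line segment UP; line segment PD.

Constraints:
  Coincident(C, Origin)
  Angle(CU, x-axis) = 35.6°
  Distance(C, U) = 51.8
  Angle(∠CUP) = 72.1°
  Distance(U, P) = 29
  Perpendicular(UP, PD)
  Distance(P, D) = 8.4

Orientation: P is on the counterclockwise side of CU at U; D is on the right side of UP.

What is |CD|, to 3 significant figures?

59.2

C is at the origin; CU runs at 35.6° with length 51.8, so U = 51.8·(cos 35.6°, sin 35.6°) = (42.1, 30.2). ∠CUP = 72.1°, so UP runs at 35.6° + (180° − 72.1°) = 144° from the x-axis; with |UP| = 29.0, P = U + 29.0·(cos 144°, sin 144°) = (18.8, 47.4). UP is perpendicular to PD; with |PD| = 8.4 on the right of UP, D = P + 8.4·(0.595, 0.804) = (23.8, 54.2). Then |CD| = |D − C| = 59.2.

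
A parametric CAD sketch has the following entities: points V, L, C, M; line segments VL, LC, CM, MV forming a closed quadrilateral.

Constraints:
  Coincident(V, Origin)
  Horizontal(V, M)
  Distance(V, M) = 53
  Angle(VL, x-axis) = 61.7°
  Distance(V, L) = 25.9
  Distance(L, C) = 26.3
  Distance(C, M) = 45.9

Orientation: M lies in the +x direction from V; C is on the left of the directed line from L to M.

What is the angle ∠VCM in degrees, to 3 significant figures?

65.7°

Checks: V = (0.00, 0.00) ✓; |LC| = 26.30 ✓; |CM| = 45.90 ✓.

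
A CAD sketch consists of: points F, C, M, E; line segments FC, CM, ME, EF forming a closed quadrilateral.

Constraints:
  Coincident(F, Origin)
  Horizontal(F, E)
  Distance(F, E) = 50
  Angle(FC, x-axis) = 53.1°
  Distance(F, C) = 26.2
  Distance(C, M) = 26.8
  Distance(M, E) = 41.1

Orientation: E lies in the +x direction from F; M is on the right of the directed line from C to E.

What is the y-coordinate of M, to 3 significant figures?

-5.04

F is at the origin; FE is horizontal with |FE| = 50.0 and E in +x, so E = (50.0, 0). FC runs at 53.1° with |FC| = 26.2, so C = (15.7, 21.0). M is determined by |CM| = 26.8 and |ME| = 41.1 together: it lies at the intersection of circle(C, 26.8) and circle(E, 41.1). With |CE| = 40.2, the foot of the radical line on CE is 8.00 from C and the perpendicular offset is √(26.8² − 8.00²) = 25.6. Taking the right-of-CE solution: M = (9.21, -5.04).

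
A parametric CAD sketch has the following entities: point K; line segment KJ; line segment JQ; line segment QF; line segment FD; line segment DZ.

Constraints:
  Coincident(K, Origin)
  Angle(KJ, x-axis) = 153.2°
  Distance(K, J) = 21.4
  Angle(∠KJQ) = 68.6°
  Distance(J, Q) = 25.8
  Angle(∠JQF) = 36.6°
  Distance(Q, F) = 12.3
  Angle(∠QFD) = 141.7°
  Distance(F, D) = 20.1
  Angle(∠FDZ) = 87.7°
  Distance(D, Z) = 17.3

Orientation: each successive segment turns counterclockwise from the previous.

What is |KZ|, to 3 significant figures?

32.3

K is at the origin; KJ runs at 153.2° with length 21.4, so J = (-19.1, 9.65). ∠KJQ = 68.6° gives JQ at -95.4° from the x-axis; with |JQ| = 25.8, Q = (-21.5, -16.0). ∠JQF = 36.6° gives QF at 48.0° from the x-axis; with |QF| = 12.3, F = (-13.3, -6.90). ∠QFD = 141.7° gives FD at 86.3° from the x-axis; with |FD| = 20.1, D = (-12.0, 13.2). ∠FDZ = 87.7° gives DZ at 179° from the x-axis; with |DZ| = 17.3, Z = (-29.3, 13.6). Then |KZ| = |Z − K| = 32.3.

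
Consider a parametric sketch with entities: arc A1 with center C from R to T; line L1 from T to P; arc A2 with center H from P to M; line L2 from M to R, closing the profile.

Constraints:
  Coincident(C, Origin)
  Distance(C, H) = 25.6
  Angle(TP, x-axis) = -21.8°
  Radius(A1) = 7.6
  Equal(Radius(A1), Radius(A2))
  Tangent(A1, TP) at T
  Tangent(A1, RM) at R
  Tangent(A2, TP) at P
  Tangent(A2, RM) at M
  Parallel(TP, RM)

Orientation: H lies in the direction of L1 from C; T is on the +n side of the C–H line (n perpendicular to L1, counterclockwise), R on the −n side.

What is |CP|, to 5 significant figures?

26.704

The slot axis is L1's direction at -21.8°, so u = (cos -21.8°, sin -21.8°) = (0.92849, -0.37137) and n = (−sin -21.8°, cos -21.8°) = (0.37137, 0.92849). C is at the origin and H lies 25.6 along u from C, so H = 25.6·u = (23.769, -9.5070). Tangency of A1 to both parallel lines with radius 7.6 puts T and R at C ± 7.6·n: T = (2.8224, 7.0565), R = (-2.8224, -7.0565). Equal radii place P and M the same way about H: P = H + 7.6·n = (26.592, -2.4505), M = H − 7.6·n = (20.947, -16.564). Then |CP| = |P − C| = 26.704.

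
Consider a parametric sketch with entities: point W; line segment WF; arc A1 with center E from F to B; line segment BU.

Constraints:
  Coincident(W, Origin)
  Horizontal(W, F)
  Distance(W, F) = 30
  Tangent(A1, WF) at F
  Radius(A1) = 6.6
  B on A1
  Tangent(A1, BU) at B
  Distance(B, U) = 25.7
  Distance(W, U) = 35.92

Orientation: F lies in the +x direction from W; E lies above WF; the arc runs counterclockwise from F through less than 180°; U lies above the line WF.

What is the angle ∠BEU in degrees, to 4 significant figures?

75.60°

W is at the origin; WF is horizontal with |WF| = 30.0 and F on the +x side, so F = (30.00, 0.000). A1 meets WF tangentially, so EF is at right angles to WF, so E = F + (0, 6.6) = (30.00, 6.600). Since EB ⟂ BU (tangency), |EU| = √(6.6² + 25.7²) = 26.53 regardless of where B sits on A1. So U lies on both circle(W, 35.92) and circle(E, 26.53); the above-WF intersection is U = (18.76, 30.63). B is the foot of the tangent from U: B = (35.09, 10.80).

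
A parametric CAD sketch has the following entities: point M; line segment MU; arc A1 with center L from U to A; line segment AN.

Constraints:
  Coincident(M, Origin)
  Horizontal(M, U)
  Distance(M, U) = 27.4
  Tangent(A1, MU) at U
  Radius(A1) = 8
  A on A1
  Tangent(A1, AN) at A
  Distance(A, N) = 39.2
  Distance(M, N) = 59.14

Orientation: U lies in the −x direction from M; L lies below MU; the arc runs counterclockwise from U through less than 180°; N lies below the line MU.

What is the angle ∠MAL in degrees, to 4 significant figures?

13.10°

Checks: ∠(LU, UM) = 90.00° ✓; |LU| = 8.000 ✓; |LA| = 8.000 ✓; ∠(LA, AN) = 90.00° ✓; |AN| = 39.20 ✓; |MN| = 59.14 ✓.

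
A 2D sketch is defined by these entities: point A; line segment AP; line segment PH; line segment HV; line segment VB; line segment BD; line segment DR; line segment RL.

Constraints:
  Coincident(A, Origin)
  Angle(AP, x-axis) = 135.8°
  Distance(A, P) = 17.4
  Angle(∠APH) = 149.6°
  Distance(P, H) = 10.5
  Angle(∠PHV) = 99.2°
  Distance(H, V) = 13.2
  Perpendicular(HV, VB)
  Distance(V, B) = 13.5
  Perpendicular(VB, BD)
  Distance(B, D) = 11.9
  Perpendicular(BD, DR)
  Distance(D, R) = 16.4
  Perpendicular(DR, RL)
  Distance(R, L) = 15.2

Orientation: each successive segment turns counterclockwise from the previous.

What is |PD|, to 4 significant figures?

4.325

A is at the origin; AP runs at 135.8° with length 17.4, so P = (-12.47, 12.13). ∠APH = 149.6° gives PH at 166.2° from the x-axis; with |PH| = 10.5, H = (-22.67, 14.64). ∠PHV = 99.2° gives HV at -113.0° from the x-axis; with |HV| = 13.2, V = (-27.83, 2.485). HV is perpendicular to VB, so VB runs at -23.00°; with |VB| = 13.5, B = (-15.40, -2.790). The perpendicularity gives BD at right angles to VB, so BD runs at 67.00°; with |BD| = 11.9, D = (-10.75, 8.164). Then |PD| = |D − P| = 4.325.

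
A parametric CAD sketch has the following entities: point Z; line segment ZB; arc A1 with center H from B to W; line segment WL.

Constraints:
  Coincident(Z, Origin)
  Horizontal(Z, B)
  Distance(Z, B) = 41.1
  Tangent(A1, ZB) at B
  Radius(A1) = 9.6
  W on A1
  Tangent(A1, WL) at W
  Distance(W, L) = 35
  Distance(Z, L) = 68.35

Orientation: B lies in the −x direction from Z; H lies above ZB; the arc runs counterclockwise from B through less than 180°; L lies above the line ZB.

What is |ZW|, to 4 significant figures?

36.24

Checks: |HW| = 9.600 ✓; ∠(HW, WL) = 90.00° ✓; |WL| = 35.00 ✓; |ZL| = 68.35 ✓.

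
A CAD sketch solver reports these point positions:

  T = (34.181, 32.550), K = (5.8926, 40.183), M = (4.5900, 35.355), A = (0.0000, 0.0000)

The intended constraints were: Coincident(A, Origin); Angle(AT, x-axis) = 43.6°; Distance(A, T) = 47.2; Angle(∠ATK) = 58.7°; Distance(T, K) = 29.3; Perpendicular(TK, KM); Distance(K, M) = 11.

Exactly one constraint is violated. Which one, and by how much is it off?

Distance(K, M) = 11 — off by 6.00.

A = (0.00, 0.00) ✓; AT at 43.60° ✓; |AT| = 47.20 ✓; ∠ATK = 58.70° ✓; |TK| = 29.30 ✓; ∠(TK, KM) = 90.00° ✓; |KM| = 5.001 ✗.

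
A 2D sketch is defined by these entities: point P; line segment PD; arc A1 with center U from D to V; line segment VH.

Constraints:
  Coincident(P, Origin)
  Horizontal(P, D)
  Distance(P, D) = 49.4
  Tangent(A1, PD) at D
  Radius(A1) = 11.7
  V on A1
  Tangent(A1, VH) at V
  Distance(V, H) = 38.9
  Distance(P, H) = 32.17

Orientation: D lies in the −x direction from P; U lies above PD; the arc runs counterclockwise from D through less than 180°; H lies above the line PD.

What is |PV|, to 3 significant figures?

41.6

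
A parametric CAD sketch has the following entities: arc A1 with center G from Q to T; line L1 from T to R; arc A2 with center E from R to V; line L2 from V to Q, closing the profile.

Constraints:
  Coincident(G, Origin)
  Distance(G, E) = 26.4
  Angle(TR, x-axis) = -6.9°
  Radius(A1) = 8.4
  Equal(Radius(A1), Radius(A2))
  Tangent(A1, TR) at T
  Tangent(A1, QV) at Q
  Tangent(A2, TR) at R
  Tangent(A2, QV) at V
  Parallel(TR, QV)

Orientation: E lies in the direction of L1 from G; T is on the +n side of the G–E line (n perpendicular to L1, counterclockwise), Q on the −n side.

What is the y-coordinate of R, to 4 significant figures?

5.168

Tangency of A1 to both parallel lines with radius 8.4 puts T and Q at G ± 8.4·n: T = (1.009, 8.339), Q = (-1.009, -8.339). Equal radii place R and V the same way about E: R = E + 8.4·n = (27.22, 5.168), V = E − 8.4·n = (25.20, -11.51). So R.y = 5.168.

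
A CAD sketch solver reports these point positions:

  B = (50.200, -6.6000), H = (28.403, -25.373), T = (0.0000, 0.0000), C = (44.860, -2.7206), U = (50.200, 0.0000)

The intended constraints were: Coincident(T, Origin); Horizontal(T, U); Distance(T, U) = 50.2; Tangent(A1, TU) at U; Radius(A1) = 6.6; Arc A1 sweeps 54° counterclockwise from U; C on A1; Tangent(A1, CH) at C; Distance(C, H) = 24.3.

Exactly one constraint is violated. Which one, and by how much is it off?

Distance(C, H) = 24.3 — off by 3.70.

T = (0.00, 0.00) ✓; T.y = 0.00, U.y = 0.00 ✓; |TU| = 50.20 ✓; ∠(BU, UT) = 90.00° ✓; |BU| = 6.600 ✓; bearing(B→C) − bearing(B→U) = 54.00° ✓; |BC| = 6.600 ✓; ∠(BC, CH) = 90.00° ✓; |CH| = 28.00 ✗.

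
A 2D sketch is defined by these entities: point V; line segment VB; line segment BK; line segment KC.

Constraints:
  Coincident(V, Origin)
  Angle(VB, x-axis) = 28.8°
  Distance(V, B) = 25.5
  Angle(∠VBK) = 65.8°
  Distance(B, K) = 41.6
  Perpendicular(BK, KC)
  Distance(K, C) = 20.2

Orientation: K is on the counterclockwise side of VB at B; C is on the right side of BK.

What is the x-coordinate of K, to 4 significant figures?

-10.88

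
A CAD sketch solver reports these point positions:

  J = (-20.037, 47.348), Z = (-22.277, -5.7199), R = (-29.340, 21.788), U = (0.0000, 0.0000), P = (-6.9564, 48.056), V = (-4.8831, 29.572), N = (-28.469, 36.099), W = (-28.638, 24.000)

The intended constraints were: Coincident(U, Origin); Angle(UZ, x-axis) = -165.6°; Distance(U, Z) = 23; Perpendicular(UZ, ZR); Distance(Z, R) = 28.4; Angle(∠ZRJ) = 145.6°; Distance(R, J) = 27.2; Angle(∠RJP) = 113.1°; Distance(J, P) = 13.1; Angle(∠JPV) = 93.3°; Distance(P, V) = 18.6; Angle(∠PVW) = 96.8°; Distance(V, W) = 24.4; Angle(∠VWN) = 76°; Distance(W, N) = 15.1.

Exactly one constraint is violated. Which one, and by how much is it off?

Distance(W, N) = 15.1 — off by 3.00.

U = (0.00, 0.00) ✓; UZ at -165.6° ✓; |UZ| = 23.00 ✓; ∠(UZ, ZR) = 90.00° ✓; |ZR| = 28.40 ✓; ∠ZRJ = 145.6° ✓; |RJ| = 27.20 ✓; ∠RJP = 113.1° ✓; |JP| = 13.10 ✓; ∠JPV = 93.30° ✓; |PV| = 18.60 ✓; ∠PVW = 96.80° ✓; |VW| = 24.40 ✓; ∠VWN = 76.00° ✓; |WN| = 12.10 ✗.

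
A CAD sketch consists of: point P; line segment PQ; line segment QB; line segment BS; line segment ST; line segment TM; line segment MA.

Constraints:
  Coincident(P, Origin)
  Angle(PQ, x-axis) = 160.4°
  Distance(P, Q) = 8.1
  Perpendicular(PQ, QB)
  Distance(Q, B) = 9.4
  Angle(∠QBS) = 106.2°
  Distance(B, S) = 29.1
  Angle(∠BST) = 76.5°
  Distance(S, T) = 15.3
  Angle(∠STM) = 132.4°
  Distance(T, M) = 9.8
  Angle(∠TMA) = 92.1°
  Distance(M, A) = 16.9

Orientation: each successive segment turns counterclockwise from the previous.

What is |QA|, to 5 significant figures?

11.546

P is at the origin; PQ runs at 160.4° with length 8.1, so Q = (-7.6307, 2.7172). PQ ⟂ QB, so QB runs at -109.60°; with |QB| = 9.4, B = (-10.784, -6.1382). ∠QBS = 106.2° gives BS at -35.800° from the x-axis; with |BS| = 29.1, S = (12.818, -23.160). ∠BST = 76.5° gives ST at 67.700° from the x-axis; with |ST| = 15.3, T = (18.624, -9.0047). ∠STM = 132.4° gives TM at 115.30° from the x-axis; with |TM| = 9.8, M = (14.436, -0.14473). ∠TMA = 92.1° gives MA at -156.80° from the x-axis; with |MA| = 16.9, A = (-1.0978, -6.8024). Then |QA| = |A − Q| = 11.546.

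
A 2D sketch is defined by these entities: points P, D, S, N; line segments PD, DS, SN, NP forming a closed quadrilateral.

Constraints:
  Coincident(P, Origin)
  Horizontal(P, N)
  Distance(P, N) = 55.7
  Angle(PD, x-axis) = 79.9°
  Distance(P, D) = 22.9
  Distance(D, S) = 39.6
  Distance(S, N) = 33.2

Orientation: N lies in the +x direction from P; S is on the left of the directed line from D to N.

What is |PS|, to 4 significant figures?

52.60

P is at the origin; P and N share the same y with |PN| = 55.7 and N in +x, so N = (55.7, 0). PD runs at 79.9° with |PD| = 22.9, so D = (4.016, 22.55). S is determined by |DS| = 39.6 and |SN| = 33.2 together: it lies at the intersection of circle(D, 39.6) and circle(N, 33.2). With |DN| = 56.39, the foot of the radical line on DN is 32.33 from D and the perpendicular offset is √(39.6² − 32.33²) = 22.87. Taking the left-of-DN solution: S = (42.79, 30.59).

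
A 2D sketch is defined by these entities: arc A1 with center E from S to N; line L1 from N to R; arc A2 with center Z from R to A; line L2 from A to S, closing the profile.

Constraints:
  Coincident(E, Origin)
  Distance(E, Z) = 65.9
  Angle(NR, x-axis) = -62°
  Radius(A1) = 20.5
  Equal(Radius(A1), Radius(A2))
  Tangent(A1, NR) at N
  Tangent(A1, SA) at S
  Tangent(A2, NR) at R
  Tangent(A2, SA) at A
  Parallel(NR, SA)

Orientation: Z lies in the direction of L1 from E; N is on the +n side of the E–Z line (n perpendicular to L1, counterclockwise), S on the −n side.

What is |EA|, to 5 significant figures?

69.015

The slot axis is L1's direction at -62.0°, so u = (cos -62.0°, sin -62.0°) = (0.46947, -0.88295) and n = (−sin -62.0°, cos -62.0°) = (0.88295, 0.46947). E is at the origin and Z lies 65.9 along u from E, so Z = 65.9·u = (30.938, -58.186). Tangency of A1 to both parallel lines with radius 20.5 puts N and S at E ± 20.5·n: N = (18.100, 9.6242), S = (-18.100, -9.6242). Equal radii place R and A the same way about Z: R = Z + 20.5·n = (49.039, -48.562), A = Z − 20.5·n = (12.838, -67.810). Then |EA| = |A − E| = 69.015.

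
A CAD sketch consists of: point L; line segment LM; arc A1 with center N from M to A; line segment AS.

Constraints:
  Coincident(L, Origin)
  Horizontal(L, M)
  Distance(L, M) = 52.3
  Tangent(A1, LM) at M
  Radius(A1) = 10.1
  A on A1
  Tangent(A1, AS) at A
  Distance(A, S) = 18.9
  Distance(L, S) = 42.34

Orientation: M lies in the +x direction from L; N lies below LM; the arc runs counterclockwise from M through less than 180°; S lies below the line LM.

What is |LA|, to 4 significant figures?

43.49

Checks: ∠(NM, ML) = 90.00° ✓; |NM| = 10.10 ✓; |NA| = 10.10 ✓; ∠(NA, AS) = 90.00° ✓; |AS| = 18.90 ✓; |LS| = 42.34 ✓.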